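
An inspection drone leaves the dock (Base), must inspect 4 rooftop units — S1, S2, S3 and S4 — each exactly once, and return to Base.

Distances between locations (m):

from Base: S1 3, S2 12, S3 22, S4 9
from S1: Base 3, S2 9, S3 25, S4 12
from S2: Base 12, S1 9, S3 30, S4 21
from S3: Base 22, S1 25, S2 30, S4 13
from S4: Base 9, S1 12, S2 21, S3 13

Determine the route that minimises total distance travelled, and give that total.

Shortest round trip = 64 m.

With 4 stops there are 4!/2 = 12 distinct round trips (a route and its reverse cost the same).
Base - S1 - S2 - S3 - S4 - Base: 3+9+30+13+9 = 64
Base - S1 - S2 - S4 - S3 - Base: 3+9+21+13+22 = 68
Base - S1 - S3 - S2 - S4 - Base: 3+25+30+21+9 = 88
Base - S1 - S3 - S4 - S2 - Base: 3+25+13+21+12 = 74
Base - S1 - S4 - S2 - S3 - Base: 3+12+21+30+22 = 88
Base - S1 - S4 - S3 - S2 - Base: 3+12+13+30+12 = 70
Base - S2 - S1 - S3 - S4 - Base: 12+9+25+13+9 = 68
Base - S2 - S1 - S4 - S3 - Base: 12+9+12+13+22 = 68
Base - S2 - S3 - S1 - S4 - Base: 12+30+25+12+9 = 88
Base - S2 - S4 - S1 - S3 - Base: 12+21+12+25+22 = 92
Base - S3 - S1 - S2 - S4 - Base: 22+25+9+21+9 = 86
Base - S3 - S2 - S1 - S4 - Base: 22+30+9+12+9 = 82
The minimum is 64.
One optimal route: Base → S1 → S2 → S3 → S4 → Base (or its reverse).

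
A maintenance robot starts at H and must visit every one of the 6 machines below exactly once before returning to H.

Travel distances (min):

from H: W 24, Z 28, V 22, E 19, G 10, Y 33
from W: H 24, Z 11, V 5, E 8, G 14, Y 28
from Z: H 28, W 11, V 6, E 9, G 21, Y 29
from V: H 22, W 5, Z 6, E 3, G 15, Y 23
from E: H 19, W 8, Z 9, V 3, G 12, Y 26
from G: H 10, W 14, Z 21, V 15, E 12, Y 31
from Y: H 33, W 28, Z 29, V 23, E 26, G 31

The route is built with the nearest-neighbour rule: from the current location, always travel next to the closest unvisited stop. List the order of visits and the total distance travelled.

At H the remaining stops are G 10, E 19, V 22, W 24, Z 28, Y 33; go to G.
At G the remaining stops are E 12, W 14, V 15, Z 21, Y 31; go to E.
At E the remaining stops are V 3, W 8, Z 9, Y 26; go to V.
At V the remaining stops are W 5, Z 6, Y 23; go to W.
At W the remaining stops are Z 11, Y 28; go to Z.
At Z the remaining stops are Y 29; go to Y.
Return Y→H: 33.
Total = 10 + 12 + 3 + 5 + 11 + 29 + 33 = 103.

Nearest-neighbour total = 103 min; route H → G → E → V → W → Z → Y → H.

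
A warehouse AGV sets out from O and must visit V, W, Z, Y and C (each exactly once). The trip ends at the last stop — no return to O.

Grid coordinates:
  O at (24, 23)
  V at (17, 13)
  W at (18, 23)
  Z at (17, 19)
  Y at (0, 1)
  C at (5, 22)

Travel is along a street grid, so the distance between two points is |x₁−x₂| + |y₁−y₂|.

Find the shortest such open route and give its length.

Shortest open route: 64.

There are 5! = 120 possible orderings.
O → V → W → Z → Y → C: 17+11+5+35+26 = 94
O → V → W → Z → C → Y: 17+11+5+15+26 = 74
O → V → W → Y → Z → C: 17+11+40+35+15 = 118
O → V → W → Y → C → Z: 17+11+40+26+15 = 109
O → V → W → C → Z → Y: 17+11+14+15+35 = 92
O → V → W → C → Y → Z: 17+11+14+26+35 = 103
O → V → Z → W → Y → C: 17+6+5+40+26 = 94
O → V → Z → W → C → Y: 17+6+5+14+26 = 68
O → V → Z → Y → W → C: 17+6+35+40+14 = 112
O → V → Z → Y → C → W: 17+6+35+26+14 = 98
O → V → Z → C → W → Y: 17+6+15+14+40 = 92
O → V → Z → C → Y → W: 17+6+15+26+40 = 104
O → V → Y → W → Z → C: 17+29+40+5+15 = 106
O → V → Y → W → C → Z: 17+29+40+14+15 = 115
… (106 more)
O → W → V → Z → C → Y: 6+11+6+15+26 = 64  ← best
The minimum is 64.
One shortest path: O → W → V → Z → C → Y.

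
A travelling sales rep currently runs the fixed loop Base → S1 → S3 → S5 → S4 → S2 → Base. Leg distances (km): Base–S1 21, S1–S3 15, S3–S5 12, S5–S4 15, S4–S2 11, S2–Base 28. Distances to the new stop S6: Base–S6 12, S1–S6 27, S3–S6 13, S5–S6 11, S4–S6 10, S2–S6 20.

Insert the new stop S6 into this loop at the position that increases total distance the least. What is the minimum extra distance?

Minimum extra distance: 4 km, inserting S6 between S2 and Base.

Insertion cost between consecutive stops i–j is d(i,S6) + d(S6,j) − d(i,j):
  between Base and S1: 12 + 27 − 21 = 18
  between S1 and S3: 27 + 13 − 15 = 25
  between S3 and S5: 13 + 11 − 12 = 12
  between S5 and S4: 11 + 10 − 15 = 6
  between S4 and S2: 10 + 20 − 11 = 19
  between S2 and Base: 20 + 12 − 28 = 4
Cheapest insertion is between S2 and Base, adding 4.
New total = 102 + 4 = 106.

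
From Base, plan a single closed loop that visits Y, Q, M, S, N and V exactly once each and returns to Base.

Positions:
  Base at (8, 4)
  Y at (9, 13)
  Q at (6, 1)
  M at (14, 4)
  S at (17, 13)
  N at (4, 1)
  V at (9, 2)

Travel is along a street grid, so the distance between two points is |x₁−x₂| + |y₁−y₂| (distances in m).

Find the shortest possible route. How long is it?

50 m — the shortest possible round trip.

With 6 stops there are 6!/2 = 360 distinct round trips (a route and its reverse cost the same).
Base → Y → Q → M → S → N → V → Base: 10+15+11+12+25+6+3 = 82
Base → Y → Q → M → S → V → N → Base: 10+15+11+12+19+6+7 = 80
Base → Y → Q → M → N → S → V → Base: 10+15+11+13+25+19+3 = 96
Base → Y → Q → M → N → V → S → Base: 10+15+11+13+6+19+18 = 92
Base → Y → Q → M → V → S → N → Base: 10+15+11+7+19+25+7 = 94
Base → Y → Q → M → V → N → S → Base: 10+15+11+7+6+25+18 = 92
Base → Y → Q → S → M → N → V → Base: 10+15+23+12+13+6+3 = 82
Base → Y → Q → S → M → V → N → Base: 10+15+23+12+7+6+7 = 80
… (352 more)
Base → Y → S → M → V → Q → N → Base: 10+8+12+7+4+2+7 = 50  ← best
The minimum is 50.
One optimal route: Base → Y → S → M → V → Q → N → Base (or its reverse).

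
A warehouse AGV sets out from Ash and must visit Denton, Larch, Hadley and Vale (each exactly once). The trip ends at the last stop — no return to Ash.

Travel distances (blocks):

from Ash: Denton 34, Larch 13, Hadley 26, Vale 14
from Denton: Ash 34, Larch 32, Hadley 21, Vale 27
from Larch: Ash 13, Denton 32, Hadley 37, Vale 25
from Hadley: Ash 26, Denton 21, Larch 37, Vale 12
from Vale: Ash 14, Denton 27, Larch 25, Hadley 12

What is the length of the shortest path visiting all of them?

71 blocks — the minimum one-way total.

There are 4! = 24 possible orderings.
Ash - Denton - Larch - Hadley - Vale: 34+32+37+12 = 115
Ash - Denton - Larch - Vale - Hadley: 34+32+25+12 = 103
Ash - Denton - Hadley - Larch - Vale: 34+21+37+25 = 117
Ash - Denton - Hadley - Vale - Larch: 34+21+12+25 = 92
Ash - Denton - Vale - Larch - Hadley: 34+27+25+37 = 123
Ash - Denton - Vale - Hadley - Larch: 34+27+12+37 = 110
Ash - Larch - Denton - Hadley - Vale: 13+32+21+12 = 78
Ash - Larch - Denton - Vale - Hadley: 13+32+27+12 = 84
Ash - Larch - Hadley - Denton - Vale: 13+37+21+27 = 98
Ash - Larch - Hadley - Vale - Denton: 13+37+12+27 = 89
Ash - Larch - Vale - Denton - Hadley: 13+25+27+21 = 86
Ash - Larch - Vale - Hadley - Denton: 13+25+12+21 = 71
Ash - Hadley - Denton - Larch - Vale: 26+21+32+25 = 104
Ash - Hadley - Denton - Vale - Larch: 26+21+27+25 = 99
… (10 more)
The minimum is 71.
One shortest path: Ash → Larch → Vale → Hadley → Denton.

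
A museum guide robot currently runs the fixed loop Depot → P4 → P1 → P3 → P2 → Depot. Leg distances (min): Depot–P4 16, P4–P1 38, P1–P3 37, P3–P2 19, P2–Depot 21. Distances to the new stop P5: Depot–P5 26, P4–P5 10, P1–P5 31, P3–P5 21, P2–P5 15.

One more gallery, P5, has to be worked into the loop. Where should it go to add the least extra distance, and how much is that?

Insertion cost between consecutive stops i–j is d(i,P5) + d(P5,j) − d(i,j):
  between Depot and P4: 26 + 10 − 16 = 20
  between P4 and P1: 10 + 31 − 38 = 3
  between P1 and P3: 31 + 21 − 37 = 15
  between P3 and P2: 21 + 15 − 19 = 17
  between P2 and Depot: 15 + 26 − 21 = 20
Cheapest insertion is between P4 and P1, adding 3.
New total = 131 + 3 = 134.

Adding 3 min by placing P5 on the P4–P1 leg.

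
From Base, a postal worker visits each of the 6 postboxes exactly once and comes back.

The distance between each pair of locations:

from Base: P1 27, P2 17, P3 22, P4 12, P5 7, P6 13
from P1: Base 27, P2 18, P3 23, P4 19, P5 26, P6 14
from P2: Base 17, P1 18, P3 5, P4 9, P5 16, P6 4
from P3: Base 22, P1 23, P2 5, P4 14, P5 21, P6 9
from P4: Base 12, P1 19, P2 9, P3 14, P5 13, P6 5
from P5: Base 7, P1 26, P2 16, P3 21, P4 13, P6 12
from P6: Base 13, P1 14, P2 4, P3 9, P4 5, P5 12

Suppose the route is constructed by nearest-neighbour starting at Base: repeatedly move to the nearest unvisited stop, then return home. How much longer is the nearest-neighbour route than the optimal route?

Base: P5=7, P4=12, P6=13, P2=17, P3=22, P1=27 ⇒ P5
P5: P6=12, P4=13, P2=16, P3=21, P1=26 ⇒ P6
P6: P2=4, P4=5, P3=9, P1=14 ⇒ P2
P2: P3=5, P4=9, P1=18 ⇒ P3
P3: P4=14, P1=23 ⇒ P4
P4: P1=19 ⇒ P1
NN route Base → P5 → P6 → P2 → P3 → P4 → P1 → Base costs 88.
Optimal: Base → P4 → P1 → P2 → P3 → P6 → P5 → Base costs 82 (by enumerating all 360 distinct tours).
Excess = 88 − 82 = 6.

6 longer than the optimal tour.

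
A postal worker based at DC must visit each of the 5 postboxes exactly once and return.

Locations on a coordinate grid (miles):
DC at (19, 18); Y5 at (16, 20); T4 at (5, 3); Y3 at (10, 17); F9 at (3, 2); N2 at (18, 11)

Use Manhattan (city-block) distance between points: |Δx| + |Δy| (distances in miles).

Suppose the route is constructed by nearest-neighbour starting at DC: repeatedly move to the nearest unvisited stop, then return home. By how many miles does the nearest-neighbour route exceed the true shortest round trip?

From DC: Y5=5, N2=8, Y3=10, T4=29, F9=32 → choose Y5 (5).
From Y5: Y3=9, N2=11, T4=28, F9=31 → choose Y3 (9).
From Y3: N2=14, T4=19, F9=22 → choose N2 (14).
From N2: T4=21, F9=24 → choose T4 (21).
From T4: F9=3 → choose F9 (3).
NN route DC → Y5 → Y3 → N2 → T4 → F9 → DC costs 84.
Optimal: DC → Y5 → Y3 → T4 → F9 → N2 → DC costs 68 (by enumerating all 60 distinct tours).
Excess = 84 − 68 = 16.

16 miles longer than the optimal tour.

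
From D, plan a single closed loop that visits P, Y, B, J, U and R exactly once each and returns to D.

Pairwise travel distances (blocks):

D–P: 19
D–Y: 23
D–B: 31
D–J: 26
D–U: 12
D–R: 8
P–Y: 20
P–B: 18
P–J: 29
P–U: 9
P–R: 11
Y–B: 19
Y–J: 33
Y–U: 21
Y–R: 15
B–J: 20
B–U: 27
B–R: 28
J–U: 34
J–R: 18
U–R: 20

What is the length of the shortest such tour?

There are 360 distinct closed tours to check (reversals are equivalent).
D→P→Y→B→J→U→R→D: 19+20+19+20+34+20+8 = 140
D→P→Y→B→J→R→U→D: 19+20+19+20+18+20+12 = 128
D→P→Y→B→U→J→R→D: 19+20+19+27+34+18+8 = 145
D→P→Y→B→U→R→J→D: 19+20+19+27+20+18+26 = 149
D→P→Y→B→R→J→U→D: 19+20+19+28+18+34+12 = 150
D→P→Y→B→R→U→J→D: 19+20+19+28+20+34+26 = 166
D→P→Y→J→B→U→R→D: 19+20+33+20+27+20+8 = 147
D→P→Y→J→B→R→U→D: 19+20+33+20+28+20+12 = 152
… (352 more)
D→U→P→Y→B→J→R→D: 12+9+20+19+20+18+8 = 106  ← best
The minimum is 106.
One optimal route: D → U → P → Y → B → J → R → D (or its reverse).

Shortest round trip = 106 blocks.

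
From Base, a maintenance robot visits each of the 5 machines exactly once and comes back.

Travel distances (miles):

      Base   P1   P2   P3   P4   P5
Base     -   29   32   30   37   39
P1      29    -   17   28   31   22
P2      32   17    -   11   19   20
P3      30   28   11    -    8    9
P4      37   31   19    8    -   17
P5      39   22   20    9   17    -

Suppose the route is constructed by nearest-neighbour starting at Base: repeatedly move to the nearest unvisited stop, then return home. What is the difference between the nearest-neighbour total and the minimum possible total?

From Base: P1=29, P3=30, P2=32, P4=37, P5=39 → choose P1 (29).
From P1: P2=17, P5=22, P3=28, P4=31 → choose P2 (17).
From P2: P3=11, P4=19, P5=20 → choose P3 (11).
From P3: P4=8, P5=9 → choose P4 (8).
From P4: P5=17 → choose P5 (17).
NN route Base → P1 → P2 → P3 → P4 → P5 → Base costs 121.
Optimal: Base → P1 → P5 → P3 → P4 → P2 → Base costs 119 (by enumerating all 60 distinct tours).
Excess = 121 − 119 = 2.

2 miles longer than the optimal tour.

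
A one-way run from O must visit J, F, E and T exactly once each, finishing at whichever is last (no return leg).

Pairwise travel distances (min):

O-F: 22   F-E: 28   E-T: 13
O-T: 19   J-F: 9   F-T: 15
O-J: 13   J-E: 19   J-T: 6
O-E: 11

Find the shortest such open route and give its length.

39 min — the minimum one-way total.

There are 4! = 24 possible orderings.
O → J → F → E → T: 13+9+28+13 = 63
O → J → F → T → E: 13+9+15+13 = 50
O → J → E → F → T: 13+19+28+15 = 75
O → J → E → T → F: 13+19+13+15 = 60
O → J → T → F → E: 13+6+15+28 = 62
O → J → T → E → F: 13+6+13+28 = 60
O → F → J → E → T: 22+9+19+13 = 63
O → F → J → T → E: 22+9+6+13 = 50
O → F → E → J → T: 22+28+19+6 = 75
O → F → E → T → J: 22+28+13+6 = 69
O → F → T → J → E: 22+15+6+19 = 62
O → F → T → E → J: 22+15+13+19 = 69
O → E → J → F → T: 11+19+9+15 = 54
O → E → J → T → F: 11+19+6+15 = 51
… (10 more)
O → E → T → J → F: 11+13+6+9 = 39  ← best
The minimum is 39.
One shortest path: O → E → T → J → F.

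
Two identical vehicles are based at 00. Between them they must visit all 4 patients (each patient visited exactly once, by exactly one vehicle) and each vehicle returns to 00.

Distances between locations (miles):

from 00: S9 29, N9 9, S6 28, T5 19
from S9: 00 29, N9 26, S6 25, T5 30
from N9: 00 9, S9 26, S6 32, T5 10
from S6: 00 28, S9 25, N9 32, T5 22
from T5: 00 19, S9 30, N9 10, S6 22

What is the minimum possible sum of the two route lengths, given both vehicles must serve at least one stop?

Check every non-empty split of the stops between the two vehicles; for each half take its own optimal tour:
  {S9} + {N9, S6, T5}: 58 + 69 = 127
  {N9} + {S9, S6, T5}: 18 + 95 = 113
  {S9, N9} + {S6, T5}: 64 + 69 = 133
  {S6} + {S9, N9, T5}: 56 + 78 = 134
  {S9, S6} + {N9, T5}: 82 + 38 = 120
  {N9, S6} + {S9, T5}: 69 + 78 = 147
  … (7 splits in total)
Best: vehicle 1 00 → N9 → 00 = 18; vehicle 2 00 → S9 → S6 → T5 → 00 = 95; combined 113.

113 miles — the smallest possible combined total.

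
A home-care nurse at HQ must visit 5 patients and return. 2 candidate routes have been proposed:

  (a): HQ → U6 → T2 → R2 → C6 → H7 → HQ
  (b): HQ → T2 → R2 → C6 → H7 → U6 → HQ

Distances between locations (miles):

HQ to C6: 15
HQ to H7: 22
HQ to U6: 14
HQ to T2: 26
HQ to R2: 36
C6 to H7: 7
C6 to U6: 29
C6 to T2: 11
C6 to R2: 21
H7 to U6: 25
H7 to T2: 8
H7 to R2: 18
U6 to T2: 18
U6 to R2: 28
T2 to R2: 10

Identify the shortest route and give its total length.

Shortest is (a), total 92 miles.

(a): 14 + 18 + 10 + 21 + 7 + 22 = 92
(b): 26 + 10 + 21 + 7 + 25 + 14 = 103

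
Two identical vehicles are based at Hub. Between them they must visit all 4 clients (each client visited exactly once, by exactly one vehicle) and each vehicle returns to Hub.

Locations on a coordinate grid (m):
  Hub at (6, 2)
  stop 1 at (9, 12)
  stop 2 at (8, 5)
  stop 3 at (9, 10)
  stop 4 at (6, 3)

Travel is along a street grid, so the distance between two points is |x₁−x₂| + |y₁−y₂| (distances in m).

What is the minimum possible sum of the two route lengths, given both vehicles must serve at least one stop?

Check every non-empty split of the stops between the two vehicles; for each half take its own optimal tour:
  {stop 1} + {stop 2, stop 3, stop 4}: 26 + 22 = 48
  {stop 2} + {stop 1, stop 3, stop 4}: 10 + 26 = 36
  {stop 1, stop 2} + {stop 3, stop 4}: 26 + 22 = 48
  {stop 3} + {stop 1, stop 2, stop 4}: 22 + 26 = 48
  {stop 1, stop 3} + {stop 2, stop 4}: 26 + 10 = 36
  {stop 2, stop 3} + {stop 1, stop 4}: 22 + 26 = 48
  … (7 splits in total)
  {stop 1, stop 2, stop 3} + {stop 4}: 26 + 2 = 28  ← best
Best: vehicle 1 Hub → stop 1 → stop 3 → stop 2 → Hub = 26; vehicle 2 Hub → stop 4 → Hub = 2; combined 28.

Minimum combined distance: 28 m.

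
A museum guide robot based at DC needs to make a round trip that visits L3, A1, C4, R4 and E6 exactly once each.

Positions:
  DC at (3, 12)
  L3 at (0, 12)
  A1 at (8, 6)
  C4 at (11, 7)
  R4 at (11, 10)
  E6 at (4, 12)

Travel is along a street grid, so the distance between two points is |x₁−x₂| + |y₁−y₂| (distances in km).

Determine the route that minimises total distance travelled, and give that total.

There are 60 distinct closed tours to check (reversals are equivalent).
DC→L3→A1→C4→R4→E6→DC: 3+14+4+3+9+1 = 34
DC→L3→A1→C4→E6→R4→DC: 3+14+4+12+9+10 = 52
DC→L3→A1→R4→C4→E6→DC: 3+14+7+3+12+1 = 40
DC→L3→A1→R4→E6→C4→DC: 3+14+7+9+12+13 = 58
DC→L3→A1→E6→C4→R4→DC: 3+14+10+12+3+10 = 52
DC→L3→A1→E6→R4→C4→DC: 3+14+10+9+3+13 = 52
DC→L3→C4→A1→R4→E6→DC: 3+16+4+7+9+1 = 40
DC→L3→C4→A1→E6→R4→DC: 3+16+4+10+9+10 = 52
DC→L3→C4→R4→A1→E6→DC: 3+16+3+7+10+1 = 40
DC→L3→C4→R4→E6→A1→DC: 3+16+3+9+10+11 = 52
DC→L3→C4→E6→A1→R4→DC: 3+16+12+10+7+10 = 58
DC→L3→C4→E6→R4→A1→DC: 3+16+12+9+7+11 = 58
DC→L3→R4→A1→C4→E6→DC: 3+13+7+4+12+1 = 40
DC→L3→R4→A1→E6→C4→DC: 3+13+7+10+12+13 = 58
… (46 more)
The minimum is 34.
One optimal route: DC → L3 → A1 → C4 → R4 → E6 → DC (or its reverse).

Minimum total distance: 34 km.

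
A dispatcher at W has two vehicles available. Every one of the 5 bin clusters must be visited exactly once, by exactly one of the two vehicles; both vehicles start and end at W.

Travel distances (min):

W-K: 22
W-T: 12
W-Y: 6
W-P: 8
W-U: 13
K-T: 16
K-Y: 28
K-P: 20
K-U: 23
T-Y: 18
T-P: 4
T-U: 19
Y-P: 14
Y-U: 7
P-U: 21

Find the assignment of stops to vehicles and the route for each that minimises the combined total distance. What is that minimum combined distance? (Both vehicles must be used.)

There are 2^4 − 1 = 15 ways to divide the 5 stops into two non-empty groups. For each, the best each vehicle can do is its own shortest tour through its group:
  {K} + {T, Y, P, U}: 44 + 44 = 88
  {T} + {K, Y, P, U}: 24 + 64 = 88
  {K, T} + {Y, P, U}: 50 + 42 = 92
  {Y} + {K, T, P, U}: 12 + 64 = 76
  {K, Y} + {T, P, U}: 56 + 44 = 100
  {T, Y} + {K, P, U}: 36 + 64 = 100
  … (15 splits in total)
Best: vehicle 1 W → Y → W = 12; vehicle 2 W → P → T → K → U → W = 64; combined 76.

76 min — the smallest possible combined total.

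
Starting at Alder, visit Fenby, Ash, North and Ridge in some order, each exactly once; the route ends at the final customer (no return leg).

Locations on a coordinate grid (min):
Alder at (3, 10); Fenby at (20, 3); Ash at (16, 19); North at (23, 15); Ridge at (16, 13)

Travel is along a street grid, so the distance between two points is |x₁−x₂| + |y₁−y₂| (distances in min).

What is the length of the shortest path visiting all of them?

Shortest open route: 48 min.

There are 4! = 24 possible orderings.
Alder - Fenby - Ash - North - Ridge: 24+20+11+9 = 64
Alder - Fenby - Ash - Ridge - North: 24+20+6+9 = 59
Alder - Fenby - North - Ash - Ridge: 24+15+11+6 = 56
Alder - Fenby - North - Ridge - Ash: 24+15+9+6 = 54
Alder - Fenby - Ridge - Ash - North: 24+14+6+11 = 55
Alder - Fenby - Ridge - North - Ash: 24+14+9+11 = 58
Alder - Ash - Fenby - North - Ridge: 22+20+15+9 = 66
Alder - Ash - Fenby - Ridge - North: 22+20+14+9 = 65
Alder - Ash - North - Fenby - Ridge: 22+11+15+14 = 62
Alder - Ash - North - Ridge - Fenby: 22+11+9+14 = 56
Alder - Ash - Ridge - Fenby - North: 22+6+14+15 = 57
Alder - Ash - Ridge - North - Fenby: 22+6+9+15 = 52
Alder - North - Fenby - Ash - Ridge: 25+15+20+6 = 66
Alder - North - Fenby - Ridge - Ash: 25+15+14+6 = 60
… (10 more)
Alder - Ridge - Ash - North - Fenby: 16+6+11+15 = 48  ← best
The minimum is 48.
One shortest path: Alder → Ridge → Ash → North → Fenby.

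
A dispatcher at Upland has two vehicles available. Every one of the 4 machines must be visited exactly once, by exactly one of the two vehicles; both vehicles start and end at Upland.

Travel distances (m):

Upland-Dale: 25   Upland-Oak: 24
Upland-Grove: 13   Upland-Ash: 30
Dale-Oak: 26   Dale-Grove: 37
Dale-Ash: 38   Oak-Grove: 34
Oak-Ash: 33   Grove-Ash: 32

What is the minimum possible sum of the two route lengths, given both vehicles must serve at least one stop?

Minimum combined distance: 140 m.

There are 2^3 − 1 = 7 ways to divide the 4 stops into two non-empty groups. For each, the best each vehicle can do is its own shortest tour through its group:
  {Dale} + {Oak, Grove, Ash}: 50 + 102 = 152
  {Oak} + {Dale, Grove, Ash}: 48 + 108 = 156
  {Dale, Oak} + {Grove, Ash}: 75 + 75 = 150
  {Grove} + {Dale, Oak, Ash}: 26 + 114 = 140
  {Dale, Grove} + {Oak, Ash}: 75 + 87 = 162
  {Oak, Grove} + {Dale, Ash}: 71 + 93 = 164
  … (7 splits in total)
Best: vehicle 1 Upland → Grove → Upland = 26; vehicle 2 Upland → Dale → Oak → Ash → Upland = 114; combined 140.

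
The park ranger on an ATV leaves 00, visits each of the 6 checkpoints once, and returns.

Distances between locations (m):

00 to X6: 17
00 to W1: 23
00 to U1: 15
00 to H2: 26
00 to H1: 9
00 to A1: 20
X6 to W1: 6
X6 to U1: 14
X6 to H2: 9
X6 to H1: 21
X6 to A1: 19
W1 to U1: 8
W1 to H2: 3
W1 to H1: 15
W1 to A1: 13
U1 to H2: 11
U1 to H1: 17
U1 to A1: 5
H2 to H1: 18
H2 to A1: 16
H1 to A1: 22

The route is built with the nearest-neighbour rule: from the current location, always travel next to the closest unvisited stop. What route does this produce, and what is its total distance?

Total distance 75 m via the nearest-neighbour route 00 → H1 → W1 → H2 → X6 → U1 → A1 → 00.

From 00: distances to unvisited — H1=9, U1=15, X6=17, A1=20, W1=23, H2=26. Nearest is H1 (9).
From H1: distances to unvisited — W1=15, U1=17, H2=18, X6=21, A1=22. Nearest is W1 (15).
From W1: distances to unvisited — H2=3, X6=6, U1=8, A1=13. Nearest is H2 (3).
From H2: distances to unvisited — X6=9, U1=11, A1=16. Nearest is X6 (9).
From X6: distances to unvisited — U1=14, A1=19. Nearest is U1 (14).
From U1: distances to unvisited — A1=5. Nearest is A1 (5).
Return A1→00: 20.
Total = 9 + 15 + 3 + 9 + 14 + 5 + 20 = 75.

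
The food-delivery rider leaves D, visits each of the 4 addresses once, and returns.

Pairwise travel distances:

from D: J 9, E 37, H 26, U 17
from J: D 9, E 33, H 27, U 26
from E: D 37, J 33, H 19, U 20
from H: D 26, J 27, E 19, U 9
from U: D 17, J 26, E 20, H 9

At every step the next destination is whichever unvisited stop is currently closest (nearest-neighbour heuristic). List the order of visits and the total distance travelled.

Total distance 100 via the nearest-neighbour route D → J → U → H → E → D.

D → [J:9 / U:17 / H:26 / E:37] → J (9)
J → [U:26 / H:27 / E:33] → U (26)
U → [H:9 / E:20] → H (9)
H → [E:19] → E (19)
Return E→D: 37.
Total = 9 + 26 + 9 + 19 + 37 = 100.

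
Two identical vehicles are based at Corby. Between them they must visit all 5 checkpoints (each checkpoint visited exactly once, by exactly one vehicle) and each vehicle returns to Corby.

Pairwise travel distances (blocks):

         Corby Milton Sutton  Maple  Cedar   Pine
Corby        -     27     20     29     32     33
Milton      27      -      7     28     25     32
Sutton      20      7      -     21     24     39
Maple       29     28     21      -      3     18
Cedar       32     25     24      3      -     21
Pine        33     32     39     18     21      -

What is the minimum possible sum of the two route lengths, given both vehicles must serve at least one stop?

There are 2^4 − 1 = 15 ways to divide the 5 stops into two non-empty groups. For each, the best each vehicle can do is its own shortest tour through its group:
  {Milton} + {Sutton, Maple, Cedar, Pine}: 54 + 98 = 152
  {Sutton} + {Milton, Maple, Cedar, Pine}: 40 + 106 = 146
  {Milton, Sutton} + {Maple, Cedar, Pine}: 54 + 86 = 140
  {Maple} + {Milton, Sutton, Cedar, Pine}: 58 + 106 = 164
  {Milton, Maple} + {Sutton, Cedar, Pine}: 84 + 98 = 182
  {Sutton, Maple} + {Milton, Cedar, Pine}: 70 + 106 = 176
  … (15 splits in total)
Best: vehicle 1 Corby → Milton → Sutton → Corby = 54; vehicle 2 Corby → Maple → Cedar → Pine → Corby = 86; combined 140.

140 blocks — the smallest possible combined total.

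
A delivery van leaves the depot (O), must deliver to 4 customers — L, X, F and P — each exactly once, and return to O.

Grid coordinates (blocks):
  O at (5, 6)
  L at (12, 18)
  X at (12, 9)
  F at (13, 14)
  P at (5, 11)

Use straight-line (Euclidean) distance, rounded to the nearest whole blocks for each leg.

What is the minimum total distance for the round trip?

32 blocks — the shortest possible round trip.

O→L→X→F→P→O: 14+9+5+9+5 = 42
O→L→X→P→F→O: 14+9+7+9+11 = 50
O→L→F→X→P→O: 14+4+5+7+5 = 35
O→L→F→P→X→O: 14+4+9+7+8 = 42
O→L→P→X→F→O: 14+10+7+5+11 = 47
O→L→P→F→X→O: 14+10+9+5+8 = 46
O→X→L→F→P→O: 8+9+4+9+5 = 35
O→X→L→P→F→O: 8+9+10+9+11 = 47
O→X→F→L→P→O: 8+5+4+10+5 = 32
O→X→P→L→F→O: 8+7+10+4+11 = 40
O→F→L→X→P→O: 11+4+9+7+5 = 36
O→F→X→L→P→O: 11+5+9+10+5 = 40
The minimum is 32.
One optimal route: O → X → F → L → P → O (or its reverse).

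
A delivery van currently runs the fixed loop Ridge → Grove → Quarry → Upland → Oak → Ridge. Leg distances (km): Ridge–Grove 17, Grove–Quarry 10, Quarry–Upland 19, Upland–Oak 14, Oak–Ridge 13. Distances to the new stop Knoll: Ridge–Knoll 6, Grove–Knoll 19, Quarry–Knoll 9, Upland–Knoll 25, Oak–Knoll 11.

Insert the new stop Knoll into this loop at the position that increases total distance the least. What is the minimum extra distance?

Adding 4 km by placing Knoll on the Oak–Ridge leg.

Insertion cost between consecutive stops i–j is d(i,Knoll) + d(Knoll,j) − d(i,j):
  between Ridge and Grove: 6 + 19 − 17 = 8
  between Grove and Quarry: 19 + 9 − 10 = 18
  between Quarry and Upland: 9 + 25 − 19 = 15
  between Upland and Oak: 25 + 11 − 14 = 22
  between Oak and Ridge: 11 + 6 − 13 = 4
Cheapest insertion is between Oak and Ridge, adding 4.
New total = 73 + 4 = 77.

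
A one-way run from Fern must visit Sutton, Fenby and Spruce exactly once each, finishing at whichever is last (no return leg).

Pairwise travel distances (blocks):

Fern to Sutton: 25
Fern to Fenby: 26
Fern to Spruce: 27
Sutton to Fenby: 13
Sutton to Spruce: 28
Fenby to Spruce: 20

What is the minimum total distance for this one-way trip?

There are 3! = 6 possible orderings.
Fern → Sutton → Fenby → Spruce: 25+13+20 = 58
Fern → Sutton → Spruce → Fenby: 25+28+20 = 73
Fern → Fenby → Sutton → Spruce: 26+13+28 = 67
Fern → Fenby → Spruce → Sutton: 26+20+28 = 74
Fern → Spruce → Sutton → Fenby: 27+28+13 = 68
Fern → Spruce → Fenby → Sutton: 27+20+13 = 60
The minimum is 58.
One shortest path: Fern → Sutton → Fenby → Spruce.

Minimum one-way distance = 58 blocks.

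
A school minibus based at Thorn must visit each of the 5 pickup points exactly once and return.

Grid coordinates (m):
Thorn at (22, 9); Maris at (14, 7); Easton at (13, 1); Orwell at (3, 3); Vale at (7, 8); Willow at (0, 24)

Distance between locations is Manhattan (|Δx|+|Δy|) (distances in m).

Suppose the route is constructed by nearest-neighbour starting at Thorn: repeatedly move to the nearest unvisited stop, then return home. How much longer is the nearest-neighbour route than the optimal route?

From Thorn: Maris=10, Vale=16, Easton=17, Orwell=25, Willow=37 → choose Maris (10).
From Maris: Easton=7, Vale=8, Orwell=15, Willow=31 → choose Easton (7).
From Easton: Orwell=12, Vale=13, Willow=36 → choose Orwell (12).
From Orwell: Vale=9, Willow=24 → choose Vale (9).
From Vale: Willow=23 → choose Willow (23).
NN route Thorn → Maris → Easton → Orwell → Vale → Willow → Thorn costs 98.
Optimal: Thorn → Maris → Easton → Orwell → Willow → Vale → Thorn costs 92 (by enumerating all 60 distinct tours).
Excess = 98 − 92 = 6.

Excess over optimum: 6 m.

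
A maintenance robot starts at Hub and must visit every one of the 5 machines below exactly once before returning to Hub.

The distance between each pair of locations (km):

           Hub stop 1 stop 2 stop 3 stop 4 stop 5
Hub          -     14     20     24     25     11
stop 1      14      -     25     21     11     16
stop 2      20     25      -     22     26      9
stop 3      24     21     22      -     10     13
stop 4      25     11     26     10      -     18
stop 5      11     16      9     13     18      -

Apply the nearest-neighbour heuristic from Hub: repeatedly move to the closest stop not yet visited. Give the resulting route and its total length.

Total distance 77 km via the nearest-neighbour route Hub → stop 5 → stop 2 → stop 3 → stop 4 → stop 1 → Hub.

Hub → [stop 5:11 / stop 1:14 / stop 2:20 / stop 3:24 / stop 4:25] → stop 5 (11)
stop 5 → [stop 2:9 / stop 3:13 / stop 1:16 / stop 4:18] → stop 2 (9)
stop 2 → [stop 3:22 / stop 1:25 / stop 4:26] → stop 3 (22)
stop 3 → [stop 4:10 / stop 1:21] → stop 4 (10)
stop 4 → [stop 1:11] → stop 1 (11)
Return stop 1→Hub: 14.
Total = 11 + 9 + 22 + 10 + 11 + 14 = 77.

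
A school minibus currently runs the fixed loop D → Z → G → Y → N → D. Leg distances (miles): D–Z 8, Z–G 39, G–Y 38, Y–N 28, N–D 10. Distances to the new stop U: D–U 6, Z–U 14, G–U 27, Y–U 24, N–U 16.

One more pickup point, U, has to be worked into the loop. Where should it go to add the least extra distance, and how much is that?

+2 miles — insert U between Z and G.

Insertion cost between consecutive stops i–j is d(i,U) + d(U,j) − d(i,j):
  between D and Z: 6 + 14 − 8 = 12
  between Z and G: 14 + 27 − 39 = 2
  between G and Y: 27 + 24 − 38 = 13
  between Y and N: 24 + 16 − 28 = 12
  between N and D: 16 + 6 − 10 = 12
Cheapest insertion is between Z and G, adding 2.
New total = 123 + 2 = 125.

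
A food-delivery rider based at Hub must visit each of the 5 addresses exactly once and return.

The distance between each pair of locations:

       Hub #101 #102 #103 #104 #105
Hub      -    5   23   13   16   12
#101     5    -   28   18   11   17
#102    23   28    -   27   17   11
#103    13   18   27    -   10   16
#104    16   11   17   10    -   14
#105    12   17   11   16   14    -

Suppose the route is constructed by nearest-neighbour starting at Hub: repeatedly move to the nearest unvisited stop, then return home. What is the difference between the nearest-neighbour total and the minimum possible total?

From Hub: #101=5, #105=12, #103=13, #104=16, #102=23 → choose #101 (5).
From #101: #104=11, #105=17, #103=18, #102=28 → choose #104 (11).
From #104: #103=10, #105=14, #102=17 → choose #103 (10).
From #103: #105=16, #102=27 → choose #105 (16).
From #105: #102=11 → choose #102 (11).
NN route Hub → #101 → #104 → #103 → #105 → #102 → Hub costs 76.
Optimal: Hub → #101 → #103 → #104 → #102 → #105 → Hub costs 73 (by enumerating all 60 distinct tours).
Excess = 76 − 73 = 3.

3 longer than the optimal tour.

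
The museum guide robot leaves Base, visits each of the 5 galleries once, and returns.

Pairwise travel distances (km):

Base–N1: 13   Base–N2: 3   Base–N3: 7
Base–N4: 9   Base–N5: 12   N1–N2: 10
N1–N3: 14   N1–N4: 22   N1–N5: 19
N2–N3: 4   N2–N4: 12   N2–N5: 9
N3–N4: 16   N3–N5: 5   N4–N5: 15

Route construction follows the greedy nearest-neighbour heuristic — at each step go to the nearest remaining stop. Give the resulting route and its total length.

Base → [N2:3 / N3:7 / N4:9 / N5:12 / N1:13] → N2 (3)
N2 → [N3:4 / N5:9 / N1:10 / N4:12] → N3 (4)
N3 → [N5:5 / N1:14 / N4:16] → N5 (5)
N5 → [N4:15 / N1:19] → N4 (15)
N4 → [N1:22] → N1 (22)
Return N1→Base: 13.
Total = 3 + 4 + 5 + 15 + 22 + 13 = 62.

Nearest-neighbour total = 62 km; route Base → N2 → N3 → N5 → N4 → N1 → Base.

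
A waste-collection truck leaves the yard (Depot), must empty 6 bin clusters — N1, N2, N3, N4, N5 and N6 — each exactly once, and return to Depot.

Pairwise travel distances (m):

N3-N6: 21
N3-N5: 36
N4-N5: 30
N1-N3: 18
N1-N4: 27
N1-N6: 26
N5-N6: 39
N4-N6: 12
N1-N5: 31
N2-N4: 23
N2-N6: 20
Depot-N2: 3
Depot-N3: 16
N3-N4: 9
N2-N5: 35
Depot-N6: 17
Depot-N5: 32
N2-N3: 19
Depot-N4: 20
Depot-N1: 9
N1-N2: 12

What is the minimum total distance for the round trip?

Depot → N1 → N2 → N3 → N4 → N5 → N6 → Depot: 9+12+19+9+30+39+17 = 135
Depot → N1 → N2 → N3 → N4 → N6 → N5 → Depot: 9+12+19+9+12+39+32 = 132
Depot → N1 → N2 → N3 → N5 → N4 → N6 → Depot: 9+12+19+36+30+12+17 = 135
Depot → N1 → N2 → N3 → N5 → N6 → N4 → Depot: 9+12+19+36+39+12+20 = 147
Depot → N1 → N2 → N3 → N6 → N4 → N5 → Depot: 9+12+19+21+12+30+32 = 135
Depot → N1 → N2 → N3 → N6 → N5 → N4 → Depot: 9+12+19+21+39+30+20 = 150
Depot → N1 → N2 → N4 → N3 → N5 → N6 → Depot: 9+12+23+9+36+39+17 = 145
Depot → N1 → N2 → N4 → N3 → N6 → N5 → Depot: 9+12+23+9+21+39+32 = 145
… (352 more)
Depot → N1 → N5 → N3 → N4 → N6 → N2 → Depot: 9+31+36+9+12+20+3 = 120  ← best
The minimum is 120.
One optimal route: Depot → N1 → N5 → N3 → N4 → N6 → N2 → Depot (or its reverse).

120 m — the shortest possible round trip.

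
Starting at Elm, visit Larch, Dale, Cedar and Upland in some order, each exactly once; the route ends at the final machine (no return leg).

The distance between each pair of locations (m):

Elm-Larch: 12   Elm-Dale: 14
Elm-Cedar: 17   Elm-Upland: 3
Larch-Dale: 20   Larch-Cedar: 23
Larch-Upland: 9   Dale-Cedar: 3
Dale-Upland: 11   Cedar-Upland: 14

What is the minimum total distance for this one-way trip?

There are 4! = 24 possible orderings.
Elm - Larch - Dale - Cedar - Upland: 12+20+3+14 = 49
Elm - Larch - Dale - Upland - Cedar: 12+20+11+14 = 57
Elm - Larch - Cedar - Dale - Upland: 12+23+3+11 = 49
Elm - Larch - Cedar - Upland - Dale: 12+23+14+11 = 60
Elm - Larch - Upland - Dale - Cedar: 12+9+11+3 = 35
Elm - Larch - Upland - Cedar - Dale: 12+9+14+3 = 38
Elm - Dale - Larch - Cedar - Upland: 14+20+23+14 = 71
Elm - Dale - Larch - Upland - Cedar: 14+20+9+14 = 57
Elm - Dale - Cedar - Larch - Upland: 14+3+23+9 = 49
Elm - Dale - Cedar - Upland - Larch: 14+3+14+9 = 40
Elm - Dale - Upland - Larch - Cedar: 14+11+9+23 = 57
Elm - Dale - Upland - Cedar - Larch: 14+11+14+23 = 62
Elm - Cedar - Larch - Dale - Upland: 17+23+20+11 = 71
Elm - Cedar - Larch - Upland - Dale: 17+23+9+11 = 60
… (10 more)
The minimum is 35.
One shortest path: Elm → Larch → Upland → Dale → Cedar.

Shortest open route: 35 m.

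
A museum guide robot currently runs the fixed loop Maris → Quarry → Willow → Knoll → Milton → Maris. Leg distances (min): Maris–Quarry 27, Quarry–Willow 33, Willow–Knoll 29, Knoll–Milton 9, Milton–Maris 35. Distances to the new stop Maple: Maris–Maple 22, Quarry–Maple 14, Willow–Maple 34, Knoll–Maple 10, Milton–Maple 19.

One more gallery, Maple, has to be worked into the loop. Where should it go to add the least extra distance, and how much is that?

Adding 6 min by placing Maple on the Milton–Maris leg.

Insertion cost between consecutive stops i–j is d(i,Maple) + d(Maple,j) − d(i,j):
  between Maris and Quarry: 22 + 14 − 27 = 9
  between Quarry and Willow: 14 + 34 − 33 = 15
  between Willow and Knoll: 34 + 10 − 29 = 15
  between Knoll and Milton: 10 + 19 − 9 = 20
  between Milton and Maris: 19 + 22 − 35 = 6
Cheapest insertion is between Milton and Maris, adding 6.
New total = 133 + 6 = 139.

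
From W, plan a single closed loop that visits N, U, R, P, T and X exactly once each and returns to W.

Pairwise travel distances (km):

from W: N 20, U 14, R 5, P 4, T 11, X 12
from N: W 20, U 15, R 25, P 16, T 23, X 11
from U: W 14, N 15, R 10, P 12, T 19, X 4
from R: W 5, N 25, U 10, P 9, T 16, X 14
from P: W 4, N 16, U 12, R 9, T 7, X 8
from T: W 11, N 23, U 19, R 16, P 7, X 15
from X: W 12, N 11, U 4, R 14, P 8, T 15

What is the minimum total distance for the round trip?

W - N - U - R - P - T - X - W: 20+15+10+9+7+15+12 = 88
W - N - U - R - P - X - T - W: 20+15+10+9+8+15+11 = 88
W - N - U - R - T - P - X - W: 20+15+10+16+7+8+12 = 88
W - N - U - R - T - X - P - W: 20+15+10+16+15+8+4 = 88
W - N - U - R - X - P - T - W: 20+15+10+14+8+7+11 = 85
W - N - U - R - X - T - P - W: 20+15+10+14+15+7+4 = 85
W - N - U - P - R - T - X - W: 20+15+12+9+16+15+12 = 99
W - N - U - P - R - X - T - W: 20+15+12+9+14+15+11 = 96
… (352 more)
W - R - U - X - N - P - T - W: 5+10+4+11+16+7+11 = 64  ← best
The minimum is 64.
One optimal route: W → R → U → X → N → P → T → W (or its reverse).

Shortest round trip = 64 km.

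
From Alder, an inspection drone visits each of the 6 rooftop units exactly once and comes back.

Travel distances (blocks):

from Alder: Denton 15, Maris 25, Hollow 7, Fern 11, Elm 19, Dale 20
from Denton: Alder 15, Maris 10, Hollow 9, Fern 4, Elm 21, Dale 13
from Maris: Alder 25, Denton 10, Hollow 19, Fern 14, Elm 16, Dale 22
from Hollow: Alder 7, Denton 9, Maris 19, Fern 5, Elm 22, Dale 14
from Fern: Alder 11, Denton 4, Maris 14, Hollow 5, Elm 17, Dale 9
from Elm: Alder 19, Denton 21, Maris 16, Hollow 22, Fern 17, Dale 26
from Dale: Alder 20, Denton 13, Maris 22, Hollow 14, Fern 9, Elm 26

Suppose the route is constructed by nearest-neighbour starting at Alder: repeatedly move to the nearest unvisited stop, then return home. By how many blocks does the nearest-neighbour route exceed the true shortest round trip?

Excess over optimum: 9 blocks.

Alder: Hollow=7, Fern=11, Denton=15, Elm=19, Dale=20, Maris=25 ⇒ Hollow
Hollow: Fern=5, Denton=9, Dale=14, Maris=19, Elm=22 ⇒ Fern
Fern: Denton=4, Dale=9, Maris=14, Elm=17 ⇒ Denton
Denton: Maris=10, Dale=13, Elm=21 ⇒ Maris
Maris: Elm=16, Dale=22 ⇒ Elm
Elm: Dale=26 ⇒ Dale
NN route Alder → Hollow → Fern → Denton → Maris → Elm → Dale → Alder costs 88.
Optimal: Alder → Hollow → Fern → Dale → Denton → Maris → Elm → Alder costs 79 (by enumerating all 360 distinct tours).
Excess = 88 − 79 = 9.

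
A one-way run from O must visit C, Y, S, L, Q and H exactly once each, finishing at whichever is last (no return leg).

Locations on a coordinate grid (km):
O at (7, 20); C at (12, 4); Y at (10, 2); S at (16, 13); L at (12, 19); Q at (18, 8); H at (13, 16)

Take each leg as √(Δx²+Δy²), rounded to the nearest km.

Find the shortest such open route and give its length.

Shortest open route: 27 km.

There are 6! = 720 possible orderings.
O → C → Y → S → L → Q → H: 17+3+13+7+13+9 = 62
O → C → Y → S → L → H → Q: 17+3+13+7+3+9 = 52
O → C → Y → S → Q → L → H: 17+3+13+5+13+3 = 54
O → C → Y → S → Q → H → L: 17+3+13+5+9+3 = 50
O → C → Y → S → H → L → Q: 17+3+13+4+3+13 = 53
O → C → Y → S → H → Q → L: 17+3+13+4+9+13 = 59
O → C → Y → L → S → Q → H: 17+3+17+7+5+9 = 58
O → C → Y → L → S → H → Q: 17+3+17+7+4+9 = 57
… (712 more)
O → L → H → S → Q → C → Y: 5+3+4+5+7+3 = 27  ← best
The minimum is 27.
One shortest path: O → L → H → S → Q → C → Y.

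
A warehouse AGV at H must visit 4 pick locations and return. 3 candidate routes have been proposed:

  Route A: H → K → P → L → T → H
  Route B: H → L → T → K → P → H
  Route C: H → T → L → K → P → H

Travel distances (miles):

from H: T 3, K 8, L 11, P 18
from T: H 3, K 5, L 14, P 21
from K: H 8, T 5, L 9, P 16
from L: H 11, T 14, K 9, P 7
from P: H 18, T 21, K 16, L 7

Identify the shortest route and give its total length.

48 miles — Route A is the shortest.

Route A: 8 + 16 + 7 + 14 + 3 = 48
Route B: 11 + 14 + 5 + 16 + 18 = 64
Route C: 3 + 14 + 9 + 16 + 18 = 60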